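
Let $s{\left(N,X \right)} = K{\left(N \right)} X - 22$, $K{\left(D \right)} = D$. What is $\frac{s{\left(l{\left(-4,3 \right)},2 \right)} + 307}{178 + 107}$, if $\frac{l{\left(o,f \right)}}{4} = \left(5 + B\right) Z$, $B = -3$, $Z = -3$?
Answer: $\frac{79}{95} \approx 0.83158$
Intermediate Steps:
$l{\left(o,f \right)} = -24$ ($l{\left(o,f \right)} = 4 \left(5 - 3\right) \left(-3\right) = 4 \cdot 2 \left(-3\right) = 4 \left(-6\right) = -24$)
$s{\left(N,X \right)} = -22 + N X$ ($s{\left(N,X \right)} = N X - 22 = -22 + N X$)
$\frac{s{\left(l{\left(-4,3 \right)},2 \right)} + 307}{178 + 107} = \frac{\left(-22 - 48\right) + 307}{178 + 107} = \frac{\left(-22 - 48\right) + 307}{285} = \left(-70 + 307\right) \frac{1}{285} = 237 \cdot \frac{1}{285} = \frac{79}{95}$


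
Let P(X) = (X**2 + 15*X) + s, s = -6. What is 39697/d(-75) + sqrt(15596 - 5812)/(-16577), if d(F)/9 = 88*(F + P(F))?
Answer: 39697/3499848 - 2*sqrt(2446)/16577 ≈ 0.0053755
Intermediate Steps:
P(X) = -6 + X**2 + 15*X (P(X) = (X**2 + 15*X) - 6 = -6 + X**2 + 15*X)
d(F) = -4752 + 792*F**2 + 12672*F (d(F) = 9*(88*(F + (-6 + F**2 + 15*F))) = 9*(88*(-6 + F**2 + 16*F)) = 9*(-528 + 88*F**2 + 1408*F) = -4752 + 792*F**2 + 12672*F)
39697/d(-75) + sqrt(15596 - 5812)/(-16577) = 39697/(-4752 + 792*(-75)**2 + 12672*(-75)) + sqrt(15596 - 5812)/(-16577) = 39697/(-4752 + 792*5625 - 950400) + sqrt(9784)*(-1/16577) = 39697/(-4752 + 4455000 - 950400) + (2*sqrt(2446))*(-1/16577) = 39697/3499848 - 2*sqrt(2446)/16577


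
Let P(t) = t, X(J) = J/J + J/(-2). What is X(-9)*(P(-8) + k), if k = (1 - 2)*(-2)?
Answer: -33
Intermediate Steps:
k = 2 (k = -1*(-2) = 2)
X(J) = 1 - J/2 (X(J) = 1 + J*(-1/2) = 1 - J/2)
X(-9)*(P(-8) + k) = (1 - 1/2*(-9))*(-8 + 2) = (1 + 9/2)*(-6) = (11/2)*(-6) = -33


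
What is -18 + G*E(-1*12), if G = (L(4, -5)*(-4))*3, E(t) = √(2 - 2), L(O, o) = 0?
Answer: -18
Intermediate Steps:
E(t) = 0 (E(t) = √0 = 0)
G = 0 (G = (0*(-4))*3 = 0*3 = 0)
-18 + G*E(-1*12) = -18 + 0*0 = -18 + 0 = -18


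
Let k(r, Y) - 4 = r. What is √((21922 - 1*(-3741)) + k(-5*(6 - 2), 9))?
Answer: √25647 ≈ 160.15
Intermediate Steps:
k(r, Y) = 4 + r
√((21922 - 1*(-3741)) + k(-5*(6 - 2), 9)) = √((21922 - 1*(-3741)) + (4 - 5*(6 - 2))) = √((21922 + 3741) + (4 - 5*4)) = √(25663 + (4 - 20)) = √(25663 - 16) = √25647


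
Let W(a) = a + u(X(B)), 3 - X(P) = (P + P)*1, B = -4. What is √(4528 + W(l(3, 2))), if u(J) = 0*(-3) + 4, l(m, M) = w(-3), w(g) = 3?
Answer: √4535 ≈ 67.342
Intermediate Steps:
X(P) = 3 - 2*P (X(P) = 3 - (P + P) = 3 - 2*P)
l(m, M) = 3
u(J) = 4 (u(J) = 0 + 4 = 4)
W(a) = 4 + a (W(a) = a + 4 = 4 + a)
√(4528 + W(l(3, 2))) = √(4528 + (4 + 3)) = √(4528 + 7) = √4535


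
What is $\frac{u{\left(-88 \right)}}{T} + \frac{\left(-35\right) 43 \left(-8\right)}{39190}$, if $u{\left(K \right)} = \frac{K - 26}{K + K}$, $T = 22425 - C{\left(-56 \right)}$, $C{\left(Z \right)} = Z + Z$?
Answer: $\frac{2388063607}{7772380264} \approx 0.30725$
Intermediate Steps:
$C{\left(Z \right)} = 2 Z$
$T = 22537$ ($T = 22425 - 2 \left(-56\right) = 22425 - -112 = 22425 + 112 = 22537$)
$u{\left(K \right)} = \frac{-26 + K}{2 K}$
$\frac{u{\left(-88 \right)}}{T} + \frac{\left(-35\right) 43 \left(-8\right)}{39190} = \frac{\frac{1}{2} \frac{1}{-88} \left(-26 - 88\right)}{22537} + \frac{\left(-35\right) 43 \left(-8\right)}{39190} = \frac{1}{2} \left(- \frac{1}{88}\right) \left(-114\right) \frac{1}{22537} + \left(-1505\right) \left(-8\right) \frac{1}{39190} = \frac{57}{88} \cdot \frac{1}{22537} + 12040 \cdot \frac{1}{39190} = \frac{57}{1983256} + \frac{1204}{3919} = \frac{2388063607}{7772380264}$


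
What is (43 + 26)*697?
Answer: 48093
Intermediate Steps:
(43 + 26)*697 = 69*697 = 48093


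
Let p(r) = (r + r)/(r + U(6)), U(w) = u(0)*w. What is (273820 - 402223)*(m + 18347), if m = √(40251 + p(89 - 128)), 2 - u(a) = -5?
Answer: -2355809841 - 642015*√1609 ≈ -2.3816e+9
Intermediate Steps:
u(a) = 7 (u(a) = 2 - 1*(-5) = 2 + 5 = 7)
U(w) = 7*w
p(r) = 2*r/(42 + r) (p(r) = (r + r)/(r + 7*6) = (2*r)/(r + 42) = (2*r)/(42 + r) = 2*r/(42 + r))
m = 5*√1609 (m = √(40251 + 2*(89 - 128)/(42 + (89 - 128))) = √(40251 + 2*(-39)/(42 - 39)) = √(40251 + 2*(-39)/3) = √(40251 + 2*(-39)*(⅓)) = √(40251 - 26) = √40225 = 5*√1609 ≈ 200.56)
(273820 - 402223)*(m + 18347) = (273820 - 402223)*(5*√1609 + 18347) = -128403*(18347 + 5*√1609) = -2355809841 - 642015*√1609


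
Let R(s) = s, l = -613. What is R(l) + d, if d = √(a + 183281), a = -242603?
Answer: -613 + I*√59322 ≈ -613.0 + 243.56*I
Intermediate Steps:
d = I*√59322 (d = √(-242603 + 183281) = √(-59322) = I*√59322 ≈ 243.56*I)
R(l) + d = -613 + I*√59322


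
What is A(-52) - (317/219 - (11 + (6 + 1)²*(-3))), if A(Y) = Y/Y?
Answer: -29882/219 ≈ -136.45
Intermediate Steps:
A(Y) = 1
A(-52) - (317/219 - (11 + (6 + 1)²*(-3))) = 1 - (317/219 - (11 + (6 + 1)²*(-3))) = 1 - (317*(1/219) - (11 + 7²*(-3))) = 1 - (317/219 - (11 + 49*(-3))) = 1 - (317/219 - (11 - 147)) = 1 - (317/219 - 1*(-136)) = 1 - (317/219 + 136) = 1 - 1*30101/219 = 1 - 30101/219 = -29882/219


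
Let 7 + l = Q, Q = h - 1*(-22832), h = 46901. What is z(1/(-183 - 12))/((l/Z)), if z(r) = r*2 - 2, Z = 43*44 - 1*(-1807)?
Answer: -80556/755365 ≈ -0.10665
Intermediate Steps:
Z = 3699 (Z = 1892 + 1807 = 3699)
z(r) = -2 + 2*r (z(r) = 2*r - 2 = -2 + 2*r)
Q = 69733 (Q = 46901 - 1*(-22832) = 46901 + 22832 = 69733)
l = 69726 (l = -7 + 69733 = 69726)
z(1/(-183 - 12))/((l/Z)) = (-2 + 2/(-183 - 12))/((69726/3699)) = (-2 + 2/(-195))/((69726*(1/3699))) = (-2 + 2*(-1/195))/(23242/1233) = (-2 - 2/195)*(1233/23242) = -392/195*1233/23242 = -80556/755365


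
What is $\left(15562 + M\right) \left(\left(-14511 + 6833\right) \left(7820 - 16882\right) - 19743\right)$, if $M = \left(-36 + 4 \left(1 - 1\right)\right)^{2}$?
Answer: $1172613703394$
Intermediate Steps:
$M = 1296$ ($M = \left(-36 + 4 \cdot 0\right)^{2} = \left(-36 + 0\right)^{2} = \left(-36\right)^{2} = 1296$)
$\left(15562 + M\right) \left(\left(-14511 + 6833\right) \left(7820 - 16882\right) - 19743\right) = \left(15562 + 1296\right) \left(\left(-14511 + 6833\right) \left(7820 - 16882\right) - 19743\right) = 16858 \left(\left(-7678\right) \left(-9062\right) - 19743\right) = 16858 \left(69578036 - 19743\right) = 16858 \cdot 69558293 = 1172613703394$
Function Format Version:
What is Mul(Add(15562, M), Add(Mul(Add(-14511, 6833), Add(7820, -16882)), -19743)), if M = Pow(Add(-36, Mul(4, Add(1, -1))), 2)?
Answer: 1172613703394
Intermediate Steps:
M = 1296 (M = Pow(Add(-36, Mul(4, 0)), 2) = Pow(Add(-36, 0), 2) = Pow(-36, 2) = 1296)
Mul(Add(15562, M), Add(Mul(Add(-14511, 6833), Add(7820, -16882)), -19743)) = Mul(Add(15562, 1296), Add(Mul(Add(-14511, 6833), Add(7820, -16882)), -19743)) = Mul(16858, Add(Mul(-7678, -9062), -19743)) = Mul(16858, Add(69578036, -19743)) = Mul(16858, 69558293) = 1172613703394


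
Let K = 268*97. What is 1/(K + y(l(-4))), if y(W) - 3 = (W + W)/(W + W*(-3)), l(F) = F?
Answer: 1/25998 ≈ 3.8464e-5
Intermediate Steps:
y(W) = 2 (y(W) = 3 + (W + W)/(W + W*(-3)) = 3 + (2*W)/(W - 3*W) = 3 + (2*W)/((-2*W)) = 3 + (2*W)*(-1/(2*W)) = 3 - 1 = 2)
K = 25996
1/(K + y(l(-4))) = 1/(25996 + 2) = 1/25998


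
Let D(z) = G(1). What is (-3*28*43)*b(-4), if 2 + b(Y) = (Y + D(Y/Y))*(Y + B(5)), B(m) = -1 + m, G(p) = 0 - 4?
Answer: 7224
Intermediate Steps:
G(p) = -4
D(z) = -4
b(Y) = -2 + (-4 + Y)*(4 + Y) (b(Y) = -2 + (Y - 4)*(Y + (-1 + 5)) = -2 + (-4 + Y)*(Y + 4) = -2 + (-4 + Y)*(4 + Y))
(-3*28*43)*b(-4) = (-3*28*43)*(-18 + (-4)²) = (-1*84*43)*(-18 + 16) = -84*43*(-2) = -3612*(-2) = 7224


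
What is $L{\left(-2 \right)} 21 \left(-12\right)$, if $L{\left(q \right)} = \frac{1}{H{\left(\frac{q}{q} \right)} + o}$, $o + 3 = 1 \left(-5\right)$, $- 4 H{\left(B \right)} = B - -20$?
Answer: $\frac{1008}{53} \approx 19.019$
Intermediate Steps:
$H{\left(B \right)} = -5 - \frac{B}{4}$ ($H{\left(B \right)} = - \frac{B - -20}{4} = - \frac{B + 20}{4} = - \frac{20 + B}{4} = -5 - \frac{B}{4}$)
$o = -8$ ($o = -3 + 1 \left(-5\right) = -3 - 5 = -8$)
$L{\left(q \right)} = - \frac{4}{53}$ ($L{\left(q \right)} = \frac{1}{\left(-5 - \frac{q \frac{1}{q}}{4}\right) - 8} = \frac{1}{\left(-5 - \frac{1}{4}\right) - 8} = \frac{1}{- \frac{21}{4} - 8} = \frac{1}{- \frac{53}{4}} = - \frac{4}{53}$)
$L{\left(-2 \right)} 21 \left(-12\right) = \left(- \frac{4}{53}\right) 21 \left(-12\right) = \left(- \frac{84}{53}\right) \left(-12\right) = \frac{1008}{53}$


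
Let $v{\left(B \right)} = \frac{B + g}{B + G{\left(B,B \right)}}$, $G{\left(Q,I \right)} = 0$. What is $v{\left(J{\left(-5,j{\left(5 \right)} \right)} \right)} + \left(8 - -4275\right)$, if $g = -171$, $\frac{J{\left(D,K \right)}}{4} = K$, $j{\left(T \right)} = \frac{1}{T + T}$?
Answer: $\frac{7713}{2} \approx 3856.5$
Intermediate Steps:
$j{\left(T \right)} = \frac{1}{2 T}$
$J{\left(D,K \right)} = 4 K$
$v{\left(B \right)} = \frac{-171 + B}{B}$ ($v{\left(B \right)} = \frac{B - 171}{B + 0} = \frac{-171 + B}{B}$)
$v{\left(J{\left(-5,j{\left(5 \right)} \right)} \right)} + \left(8 - -4275\right) = \frac{-171 + 4 \frac{1}{2 \cdot 5}}{4 \frac{1}{2 \cdot 5}} + \left(8 - -4275\right) = \frac{-171 + 4 \cdot \frac{1}{2} \cdot \frac{1}{5}}{4 \cdot \frac{1}{2} \cdot \frac{1}{5}} + \left(8 + 4275\right) = \frac{-171 + 4 \cdot \frac{1}{10}}{4 \cdot \frac{1}{10}} + 4283 = \frac{-171 + \frac{2}{5}}{\frac{2}{5}} + 4283 = \frac{5}{2} \left(- \frac{853}{5}\right) + 4283 = - \frac{853}{2} + 4283 = \frac{7713}{2}$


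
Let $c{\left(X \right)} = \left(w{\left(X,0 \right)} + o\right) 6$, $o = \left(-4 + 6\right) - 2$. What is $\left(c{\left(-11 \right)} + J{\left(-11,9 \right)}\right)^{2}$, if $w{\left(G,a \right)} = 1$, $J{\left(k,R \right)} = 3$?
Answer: $81$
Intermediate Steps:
$o = 0$ ($o = 2 - 2 = 0$)
$c{\left(X \right)} = 6$ ($c{\left(X \right)} = \left(1 + 0\right) 6 = 1 \cdot 6 = 6$)
$\left(c{\left(-11 \right)} + J{\left(-11,9 \right)}\right)^{2} = \left(6 + 3\right)^{2} = 9^{2} = 81$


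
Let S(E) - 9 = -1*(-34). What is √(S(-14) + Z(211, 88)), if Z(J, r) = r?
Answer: √131 ≈ 11.446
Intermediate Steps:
S(E) = 43 (S(E) = 9 - 1*(-34) = 9 + 34 = 43)
√(S(-14) + Z(211, 88)) = √(43 + 88) = √131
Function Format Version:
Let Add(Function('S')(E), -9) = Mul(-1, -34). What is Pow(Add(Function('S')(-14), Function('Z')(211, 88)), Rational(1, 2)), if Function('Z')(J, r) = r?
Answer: Pow(131, Rational(1, 2)) ≈ 11.446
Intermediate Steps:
Function('S')(E) = 43 (Function('S')(E) = Add(9, Mul(-1, -34)) = Add(9, 34) = 43)
Pow(Add(Function('S')(-14), Function('Z')(211, 88)), Rational(1, 2)) = Pow(Add(43, 88), Rational(1, 2)) = Pow(131, Rational(1, 2))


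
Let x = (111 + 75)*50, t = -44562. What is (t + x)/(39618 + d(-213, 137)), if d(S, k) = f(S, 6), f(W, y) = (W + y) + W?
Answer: -5877/6533 ≈ -0.89959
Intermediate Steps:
f(W, y) = y + 2*W
d(S, k) = 6 + 2*S
x = 9300 (x = 186*50 = 9300)
(t + x)/(39618 + d(-213, 137)) = (-44562 + 9300)/(39618 + (6 + 2*(-213))) = -35262/(39618 + (6 - 426)) = -35262/(39618 - 420) = -35262/39198 = -35262*1/39198 = -5877/6533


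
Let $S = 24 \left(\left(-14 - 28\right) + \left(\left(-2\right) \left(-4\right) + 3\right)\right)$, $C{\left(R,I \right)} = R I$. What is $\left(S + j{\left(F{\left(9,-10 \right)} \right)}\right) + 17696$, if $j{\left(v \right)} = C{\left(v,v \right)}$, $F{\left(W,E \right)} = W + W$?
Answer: $17276$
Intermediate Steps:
$C{\left(R,I \right)} = I R$
$F{\left(W,E \right)} = 2 W$
$j{\left(v \right)} = v^{2}$ ($j{\left(v \right)} = v v = v^{2}$)
$S = -744$ ($S = 24 \left(\left(-14 - 28\right) + \left(8 + 3\right)\right) = 24 \left(-42 + 11\right) = 24 \left(-31\right) = -744$)
$\left(S + j{\left(F{\left(9,-10 \right)} \right)}\right) + 17696 = \left(-744 + \left(2 \cdot 9\right)^{2}\right) + 17696 = \left(-744 + 18^{2}\right) + 17696 = \left(-744 + 324\right) + 17696 = -420 + 17696 = 17276$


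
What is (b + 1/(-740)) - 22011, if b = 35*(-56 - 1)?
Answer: -17764441/740 ≈ -24006.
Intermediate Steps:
b = -1995 (b = 35*(-57) = -1995)
(b + 1/(-740)) - 22011 = (-1995 + 1/(-740)) - 22011 = (-1995 - 1/740) - 22011 = -1476301/740 - 22011 = -17764441/740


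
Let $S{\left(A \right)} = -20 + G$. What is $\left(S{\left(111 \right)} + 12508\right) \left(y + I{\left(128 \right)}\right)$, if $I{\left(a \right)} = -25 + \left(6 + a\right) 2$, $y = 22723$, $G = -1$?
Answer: $286776442$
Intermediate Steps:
$S{\left(A \right)} = -21$ ($S{\left(A \right)} = -20 - 1 = -21$)
$I{\left(a \right)} = -13 + 2 a$ ($I{\left(a \right)} = -25 + \left(12 + 2 a\right) = -13 + 2 a$)
$\left(S{\left(111 \right)} + 12508\right) \left(y + I{\left(128 \right)}\right) = \left(-21 + 12508\right) \left(22723 + \left(-13 + 2 \cdot 128\right)\right) = 12487 \left(22723 + \left(-13 + 256\right)\right) = 12487 \left(22723 + 243\right) = 12487 \cdot 22966 = 286776442$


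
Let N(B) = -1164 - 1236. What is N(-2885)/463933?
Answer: -2400/463933 ≈ -0.0051732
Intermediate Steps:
N(B) = -2400
N(-2885)/463933 = -2400/463933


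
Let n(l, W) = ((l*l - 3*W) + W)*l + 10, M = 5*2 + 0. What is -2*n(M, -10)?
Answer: -2420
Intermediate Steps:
M = 10 (M = 10 + 0 = 10)
n(l, W) = 10 + l*(l² - 2*W) (n(l, W) = ((l² - 3*W) + W)*l + 10 = (l² - 2*W)*l + 10 = l*(l² - 2*W) + 10 = 10 + l*(l² - 2*W))
-2*n(M, -10) = -2*(10 + 10³ - 2*(-10)*10) = -2*(10 + 1000 + 200) = -2*1210 = -2420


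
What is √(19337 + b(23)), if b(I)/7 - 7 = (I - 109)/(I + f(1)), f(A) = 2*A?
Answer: 4*√30253/5 ≈ 139.15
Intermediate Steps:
b(I) = 49 + 7*(-109 + I)/(2 + I) (b(I) = 49 + 7*((I - 109)/(I + 2*1)) = 49 + 7*((-109 + I)/(I + 2)) = 49 + 7*((-109 + I)/(2 + I)) = 49 + 7*(-109 + I)/(2 + I))
√(19337 + b(23)) = √(19337 + 7*(-95 + 8*23)/(2 + 23)) = √(19337 + 7*(-95 + 184)/25) = √(19337 + 7*(1/25)*89) = √(19337 + 623/25) = √(484048/25) = 4*√30253/5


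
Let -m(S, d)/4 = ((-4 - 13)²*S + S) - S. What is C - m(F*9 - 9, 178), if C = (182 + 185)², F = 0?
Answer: 124285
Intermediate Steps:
m(S, d) = -1156*S (m(S, d) = -4*(((-4 - 13)²*S + S) - S) = -4*(((-17)²*S + S) - S) = -4*((289*S + S) - S) = -4*(290*S - S) = -1156*S)
C = 134689 (C = 367² = 134689)
C - m(F*9 - 9, 178) = 134689 - (-1156)*(0*9 - 9) = 134689 - (-1156)*(0 - 9) = 134689 - (-1156)*(-9) = 134689 - 1*10404 = 134689 - 10404 = 124285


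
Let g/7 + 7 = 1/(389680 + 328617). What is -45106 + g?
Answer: -32434701028/718297 ≈ -45155.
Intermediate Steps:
g = -35196546/718297 (g = -49 + 7/(389680 + 328617) = -49 + 7/718297 = -35196546/718297 ≈ -49.000)
-45106 + g = -45106 - 35196546/718297 = -32434701028/718297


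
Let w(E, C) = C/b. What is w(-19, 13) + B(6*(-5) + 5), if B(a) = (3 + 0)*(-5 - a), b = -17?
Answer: 1007/17 ≈ 59.235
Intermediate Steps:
w(E, C) = -C/17 (w(E, C) = C/(-17) = C*(-1/17) = -C/17)
B(a) = -15 - 3*a (B(a) = 3*(-5 - a) = -15 - 3*a)
w(-19, 13) + B(6*(-5) + 5) = -1/17*13 + (-15 - 3*(6*(-5) + 5)) = -13/17 + (-15 - 3*(-30 + 5)) = -13/17 + (-15 - 3*(-25)) = -13/17 + (-15 + 75) = -13/17 + 60 = 1007/17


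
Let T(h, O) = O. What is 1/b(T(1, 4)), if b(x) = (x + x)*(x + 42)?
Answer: 1/368 ≈ 0.0027174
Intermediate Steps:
b(x) = 2*x*(42 + x) (b(x) = (2*x)*(42 + x) = 2*x*(42 + x))
1/b(T(1, 4)) = 1/(2*4*(42 + 4)) = 1/(2*4*46) = 1/368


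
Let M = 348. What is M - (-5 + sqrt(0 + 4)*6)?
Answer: 341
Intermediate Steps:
M - (-5 + sqrt(0 + 4)*6) = 348 - (-5 + sqrt(0 + 4)*6) = 348 - (-5 + sqrt(4)*6) = 348 - (-5 + 2*6) = 348 - (-5 + 12) = 348 - 1*7 = 348 - 7 = 341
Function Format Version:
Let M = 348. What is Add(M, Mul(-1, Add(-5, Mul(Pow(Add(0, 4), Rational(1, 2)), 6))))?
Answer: 341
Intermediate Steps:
Add(M, Mul(-1, Add(-5, Mul(Pow(Add(0, 4), Rational(1, 2)), 6)))) = Add(348, Mul(-1, Add(-5, Mul(Pow(Add(0, 4), Rational(1, 2)), 6)))) = Add(348, Mul(-1, Add(-5, Mul(Pow(4, Rational(1, 2)), 6)))) = Add(348, Mul(-1, Add(-5, Mul(2, 6)))) = Add(348, Mul(-1, Add(-5, 12))) = Add(348, Mul(-1, 7)) = Add(348, -7) = 341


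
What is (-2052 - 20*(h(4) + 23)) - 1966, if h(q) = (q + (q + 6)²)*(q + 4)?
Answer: -21118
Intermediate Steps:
h(q) = (4 + q)*(q + (6 + q)²) (h(q) = (q + (6 + q)²)*(4 + q) = (4 + q)*(q + (6 + q)²))
(-2052 - 20*(h(4) + 23)) - 1966 = (-2052 - 20*((144 + 4³ + 17*4² + 88*4) + 23)) - 1966 = (-2052 - 20*((144 + 64 + 17*16 + 352) + 23)) - 1966 = (-2052 - 20*((144 + 64 + 272 + 352) + 23)) - 1966 = (-2052 - 20*(832 + 23)) - 1966 = (-2052 - 20*855) - 1966 = (-2052 - 17100) - 1966 = -19152 - 1966 = -21118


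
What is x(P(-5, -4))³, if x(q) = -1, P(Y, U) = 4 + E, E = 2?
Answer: -1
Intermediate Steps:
P(Y, U) = 6 (P(Y, U) = 4 + 2 = 6)
x(P(-5, -4))³ = (-1)³ = -1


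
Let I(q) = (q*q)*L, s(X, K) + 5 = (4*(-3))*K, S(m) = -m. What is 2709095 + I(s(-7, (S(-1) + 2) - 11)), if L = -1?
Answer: 2700814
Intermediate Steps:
s(X, K) = -5 - 12*K (s(X, K) = -5 + (4*(-3))*K = -5 - 12*K)
I(q) = -q² (I(q) = (q*q)*(-1) = q²*(-1) = -q²)
2709095 + I(s(-7, (S(-1) + 2) - 11)) = 2709095 - (-5 - 12*((-1*(-1) + 2) - 11))² = 2709095 - (-5 - 12*((1 + 2) - 11))² = 2709095 - (-5 - 12*(3 - 11))² = 2709095 - (-5 - 12*(-8))² = 2709095 - (-5 + 96)² = 2709095 - 1*91² = 2709095 - 1*8281 = 2709095 - 8281 = 2700814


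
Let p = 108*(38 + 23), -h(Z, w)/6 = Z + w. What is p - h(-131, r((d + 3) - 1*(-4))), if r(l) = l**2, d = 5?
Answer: 6666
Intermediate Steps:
h(Z, w) = -6*Z - 6*w (h(Z, w) = -6*(Z + w) = -6*Z - 6*w)
p = 6588 (p = 108*61 = 6588)
p - h(-131, r((d + 3) - 1*(-4))) = 6588 - (-6*(-131) - 6*((5 + 3) - 1*(-4))**2) = 6588 - (786 - 6*(8 + 4)**2) = 6588 - (786 - 6*12**2) = 6588 - (786 - 6*144) = 6588 - (786 - 864) = 6588 - 1*(-78) = 6588 + 78 = 6666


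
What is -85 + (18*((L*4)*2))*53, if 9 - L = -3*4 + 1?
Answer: 152555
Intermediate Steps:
L = 20 (L = 9 - (-3*4 + 1) = 9 - (-12 + 1) = 9 - 1*(-11) = 9 + 11 = 20)
-85 + (18*((L*4)*2))*53 = -85 + (18*((20*4)*2))*53 = -85 + (18*(80*2))*53 = -85 + (18*160)*53 = -85 + 2880*53 = -85 + 152640 = 152555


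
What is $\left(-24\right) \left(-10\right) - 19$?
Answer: $221$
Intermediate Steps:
$\left(-24\right) \left(-10\right) - 19 = 240 - 19 = 221$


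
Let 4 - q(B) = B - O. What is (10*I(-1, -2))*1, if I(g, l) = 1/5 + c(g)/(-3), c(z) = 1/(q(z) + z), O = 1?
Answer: 4/3 ≈ 1.3333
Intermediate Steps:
q(B) = 5 - B (q(B) = 4 - (B - 1*1) = 4 - (B - 1) = 4 - (-1 + B) = 4 + (1 - B) = 5 - B)
c(z) = 1/5 (c(z) = 1/((5 - z) + z) = 1/5)
I(g, l) = 2/15 (I(g, l) = 1/5 + (1/5)/(-3) = 1*(1/5) + (1/5)*(-1/3) = 1/5 - 1/15 = 2/15)
(10*I(-1, -2))*1 = (10*(2/15))*1 = (4/3)*1 = 4/3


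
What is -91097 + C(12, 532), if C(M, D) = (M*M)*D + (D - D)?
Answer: -14489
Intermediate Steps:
C(M, D) = D*M**2 (C(M, D) = M**2*D + 0 = D*M**2 + 0 = D*M**2)
-91097 + C(12, 532) = -91097 + 532*12**2 = -91097 + 532*144 = -91097 + 76608 = -14489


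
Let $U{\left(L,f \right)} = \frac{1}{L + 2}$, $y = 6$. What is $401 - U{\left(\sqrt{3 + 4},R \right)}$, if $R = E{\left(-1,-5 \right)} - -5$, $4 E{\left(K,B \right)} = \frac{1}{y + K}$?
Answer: $\frac{1205}{3} - \frac{\sqrt{7}}{3} \approx 400.78$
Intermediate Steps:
$E{\left(K,B \right)} = \frac{1}{4 \left(6 + K\right)}$
$R = \frac{101}{20}$ ($R = \frac{1}{4 \left(6 - 1\right)} - -5 = \frac{1}{4 \cdot 5} + 5 = \frac{1}{4} \cdot \frac{1}{5} + 5 = \frac{1}{20} + 5 = \frac{101}{20} \approx 5.05$)
$U{\left(L,f \right)} = \frac{1}{2 + L}$
$401 - U{\left(\sqrt{3 + 4},R \right)} = 401 - \frac{1}{2 + \sqrt{3 + 4}} = 401 - \frac{1}{2 + \sqrt{7}}$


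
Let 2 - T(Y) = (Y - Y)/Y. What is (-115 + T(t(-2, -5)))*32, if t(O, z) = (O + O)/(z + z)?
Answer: -3616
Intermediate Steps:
t(O, z) = O/z (t(O, z) = (2*O)/((2*z)) = (2*O)*(1/(2*z)) = O/z)
T(Y) = 2 (T(Y) = 2 - (Y - Y)/Y = 2 - 0/Y = 2 - 1*0 = 2 + 0 = 2)
(-115 + T(t(-2, -5)))*32 = (-115 + 2)*32 = -113*32 = -3616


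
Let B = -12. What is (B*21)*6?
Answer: -1512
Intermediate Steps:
(B*21)*6 = -12*21*6 = -252*6 = -1512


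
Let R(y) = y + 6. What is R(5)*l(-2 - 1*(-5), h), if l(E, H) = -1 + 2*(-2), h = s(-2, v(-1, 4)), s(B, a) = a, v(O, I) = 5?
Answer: -55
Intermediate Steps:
R(y) = 6 + y
h = 5
l(E, H) = -5 (l(E, H) = -1 - 4 = -5)
R(5)*l(-2 - 1*(-5), h) = (6 + 5)*(-5) = 11*(-5) = -55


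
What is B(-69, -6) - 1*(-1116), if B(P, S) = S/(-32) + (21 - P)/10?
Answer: 18003/16 ≈ 1125.2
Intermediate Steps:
B(P, S) = 21/10 - P/10 - S/32 (B(P, S) = S*(-1/32) + (21 - P)*(1/10) = -S/32 + (21/10 - P/10) = 21/10 - P/10 - S/32)
B(-69, -6) - 1*(-1116) = (21/10 - 1/10*(-69) - 1/32*(-6)) - 1*(-1116) = (21/10 + 69/10 + 3/16) + 1116 = 147/16 + 1116 = 18003/16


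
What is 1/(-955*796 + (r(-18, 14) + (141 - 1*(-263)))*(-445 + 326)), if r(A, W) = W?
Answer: -1/809922 ≈ -1.2347e-6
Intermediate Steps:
1/(-955*796 + (r(-18, 14) + (141 - 1*(-263)))*(-445 + 326)) = 1/(-955*796 + (14 + (141 - 1*(-263)))*(-445 + 326)) = 1/(-760180 + (14 + (141 + 263))*(-119)) = 1/(-760180 + (14 + 404)*(-119)) = 1/(-760180 + 418*(-119)) = 1/(-760180 - 49742) = 1/(-809922) = -1/809922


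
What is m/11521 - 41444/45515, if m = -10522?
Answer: -956385154/524378315 ≈ -1.8238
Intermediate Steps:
m/11521 - 41444/45515 = -10522/11521 - 41444/45515 = -956385154/524378315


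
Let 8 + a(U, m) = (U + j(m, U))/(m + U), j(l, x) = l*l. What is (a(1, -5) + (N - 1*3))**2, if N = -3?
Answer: 1681/4 ≈ 420.25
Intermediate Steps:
j(l, x) = l**2
a(U, m) = -8 + (U + m**2)/(U + m) (a(U, m) = -8 + (U + m**2)/(m + U) = -8 + (U + m**2)/(U + m))
(a(1, -5) + (N - 1*3))**2 = (((-5)**2 - 8*(-5) - 7*1)/(1 - 5) + (-3 - 1*3))**2 = ((25 + 40 - 7)/(-4) + (-3 - 3))**2 = (-1/4*58 - 6)**2 = (-29/2 - 6)**2 = (-41/2)**2 = 1681/4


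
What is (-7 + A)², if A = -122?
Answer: 16641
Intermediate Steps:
(-7 + A)² = (-7 - 122)² = (-129)² = 16641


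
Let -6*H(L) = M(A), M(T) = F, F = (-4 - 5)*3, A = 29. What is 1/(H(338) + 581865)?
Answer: 2/1163739 ≈ 1.7186e-6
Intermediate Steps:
F = -27 (F = -9*3 = -27)
M(T) = -27
H(L) = 9/2 (H(L) = -⅙*(-27) = 9/2)
1/(H(338) + 581865) = 1/(9/2 + 581865) = 1/(1163739/2) = 2/1163739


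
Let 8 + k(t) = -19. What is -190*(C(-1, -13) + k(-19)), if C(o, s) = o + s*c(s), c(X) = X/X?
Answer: 7790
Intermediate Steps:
c(X) = 1
C(o, s) = o + s (C(o, s) = o + s*1 = o + s)
k(t) = -27 (k(t) = -8 - 19 = -27)
-190*(C(-1, -13) + k(-19)) = -190*((-1 - 13) - 27) = -190*(-14 - 27) = -190*(-41) = 7790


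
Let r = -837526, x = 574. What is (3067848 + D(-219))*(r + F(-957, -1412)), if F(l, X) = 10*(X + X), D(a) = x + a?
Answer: -2656345838498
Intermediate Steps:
D(a) = 574 + a
F(l, X) = 20*X (F(l, X) = 10*(2*X) = 20*X)
(3067848 + D(-219))*(r + F(-957, -1412)) = (3067848 + (574 - 219))*(-837526 + 20*(-1412)) = (3067848 + 355)*(-837526 - 28240) = 3068203*(-865766) = -2656345838498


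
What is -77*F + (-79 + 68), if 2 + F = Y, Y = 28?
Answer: -2013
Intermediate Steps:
F = 26 (F = -2 + 28 = 26)
-77*F + (-79 + 68) = -77*26 + (-79 + 68) = -2002 - 11 = -2013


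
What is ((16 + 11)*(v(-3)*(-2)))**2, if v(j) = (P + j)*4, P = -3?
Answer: 1679616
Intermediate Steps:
v(j) = -12 + 4*j (v(j) = (-3 + j)*4 = -12 + 4*j)
((16 + 11)*(v(-3)*(-2)))**2 = ((16 + 11)*((-12 + 4*(-3))*(-2)))**2 = (27*((-12 - 12)*(-2)))**2 = (27*(-24*(-2)))**2 = (27*48)**2 = 1296**2 = 1679616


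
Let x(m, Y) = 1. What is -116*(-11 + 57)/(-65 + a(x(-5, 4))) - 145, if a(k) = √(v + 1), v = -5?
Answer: -266365/4229 + 10672*I/4229 ≈ -62.985 + 2.5235*I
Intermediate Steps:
a(k) = 2*I (a(k) = √(-5 + 1) = √(-4) = 2*I)
-116*(-11 + 57)/(-65 + a(x(-5, 4))) - 145 = -116*(-11 + 57)/(-65 + 2*I) - 145 = -5336*(-65 - 2*I)/4229 - 145 = -145 - 5336*(-65 - 2*I)/4229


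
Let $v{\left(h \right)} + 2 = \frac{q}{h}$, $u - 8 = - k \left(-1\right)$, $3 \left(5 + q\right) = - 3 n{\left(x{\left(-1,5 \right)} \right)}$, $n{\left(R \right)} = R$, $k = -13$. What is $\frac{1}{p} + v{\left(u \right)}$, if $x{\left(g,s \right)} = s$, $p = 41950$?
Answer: $\frac{1}{41950} \approx 2.3838 \cdot 10^{-5}$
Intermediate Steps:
$q = -10$ ($q = -5 + \frac{\left(-3\right) 5}{3} = -5 + \frac{1}{3} \left(-15\right) = -5 - 5 = -10$)
$u = -5$ ($u = 8 - \left(-13\right) \left(-1\right) = 8 - 13 = -5$)
$v{\left(h \right)} = -2 - \frac{10}{h}$
$\frac{1}{p} + v{\left(u \right)} = \frac{1}{41950} - \left(2 + \frac{10}{-5}\right) = \frac{1}{41950} - 0 = \frac{1}{41950} + \left(-2 + 2\right) = \frac{1}{41950} + 0 = \frac{1}{41950}$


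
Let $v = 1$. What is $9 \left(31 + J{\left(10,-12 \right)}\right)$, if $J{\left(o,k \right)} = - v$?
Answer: $270$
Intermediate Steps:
$J{\left(o,k \right)} = -1$ ($J{\left(o,k \right)} = \left(-1\right) 1 = -1$)
$9 \left(31 + J{\left(10,-12 \right)}\right) = 9 \left(31 - 1\right) = 9 \cdot 30 = 270$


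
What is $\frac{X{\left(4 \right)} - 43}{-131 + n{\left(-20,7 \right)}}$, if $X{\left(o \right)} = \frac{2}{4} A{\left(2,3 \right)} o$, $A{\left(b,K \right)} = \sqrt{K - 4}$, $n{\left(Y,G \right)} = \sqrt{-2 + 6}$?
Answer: $\frac{1}{3} - \frac{2 i}{129} \approx 0.33333 - 0.015504 i$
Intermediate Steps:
$n{\left(Y,G \right)} = 2$ ($n{\left(Y,G \right)} = \sqrt{4} = 2$)
$A{\left(b,K \right)} = \sqrt{-4 + K}$
$X{\left(o \right)} = \frac{i o}{2}$ ($X{\left(o \right)} = \frac{2}{4} \sqrt{-4 + 3} o = 2 \cdot \frac{1}{4} \sqrt{-1} o = \frac{i}{2} o = \frac{i o}{2}$)
$\frac{X{\left(4 \right)} - 43}{-131 + n{\left(-20,7 \right)}} = \frac{\frac{1}{2} i 4 - 43}{-131 + 2} = \frac{2 i - 43}{-129} = \left(-43 + 2 i\right) \left(- \frac{1}{129}\right) = \frac{1}{3} - \frac{2 i}{129}$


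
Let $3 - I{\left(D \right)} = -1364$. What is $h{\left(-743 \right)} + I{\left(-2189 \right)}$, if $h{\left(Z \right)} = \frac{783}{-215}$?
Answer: $\frac{293122}{215} \approx 1363.4$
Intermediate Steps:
$h{\left(Z \right)} = - \frac{783}{215}$ ($h{\left(Z \right)} = 783 \left(- \frac{1}{215}\right) = - \frac{783}{215}$)
$I{\left(D \right)} = 1367$ ($I{\left(D \right)} = 3 - -1364 = 3 + 1364 = 1367$)
$h{\left(-743 \right)} + I{\left(-2189 \right)} = - \frac{783}{215} + 1367 = \frac{293122}{215}$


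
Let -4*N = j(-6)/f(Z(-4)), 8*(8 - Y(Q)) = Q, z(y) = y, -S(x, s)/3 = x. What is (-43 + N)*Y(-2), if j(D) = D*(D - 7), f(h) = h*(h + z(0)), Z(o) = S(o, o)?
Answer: -45551/128 ≈ -355.87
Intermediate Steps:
S(x, s) = -3*x
Z(o) = -3*o
f(h) = h² (f(h) = h*(h + 0) = h*h = h²)
Y(Q) = 8 - Q/8
j(D) = D*(-7 + D)
N = -13/96 (N = -(-6*(-7 - 6))/(4*((-3*(-4))²)) = -(-6*(-13))/(4*(12²)) = -39/(2*144) = -¼*13/24 = -13/96 ≈ -0.13542)
(-43 + N)*Y(-2) = (-43 - 13/96)*(8 - ⅛*(-2)) = -4141*(8 + ¼)/96 = -4141/96*33/4 = -45551/128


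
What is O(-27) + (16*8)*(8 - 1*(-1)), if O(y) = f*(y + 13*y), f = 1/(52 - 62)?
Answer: 5949/5 ≈ 1189.8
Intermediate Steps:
f = -1/10 (f = 1/(-10) = -1/10 ≈ -0.10000)
O(y) = -7*y/5 (O(y) = -(y + 13*y)/10 = -7*y/5)
O(-27) + (16*8)*(8 - 1*(-1)) = -7/5*(-27) + (16*8)*(8 - 1*(-1)) = 189/5 + 128*(8 + 1) = 189/5 + 128*9 = 189/5 + 1152 = 5949/5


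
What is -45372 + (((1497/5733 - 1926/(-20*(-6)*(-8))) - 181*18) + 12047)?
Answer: -11184924809/305760 ≈ -36581.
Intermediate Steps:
-45372 + (((1497/5733 - 1926/(-20*(-6)*(-8))) - 181*18) + 12047) = -45372 + (((1497*(1/5733) - 1926/(120*(-8))) - 3258) + 12047) = -45372 + (((499/1911 - 1926/(-960)) - 3258) + 12047) = -45372 + (((499/1911 - 1926*(-1/960)) - 3258) + 12047) = -45372 + (((499/1911 + 321/160) - 3258) + 12047) = -45372 + ((693271/305760 - 3258) + 12047) = -45372 + (-995472809/305760 + 12047) = -45372 + 2688017911/305760 = -11184924809/305760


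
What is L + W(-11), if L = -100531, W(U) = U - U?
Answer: -100531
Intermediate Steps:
W(U) = 0
L + W(-11) = -100531 + 0 = -100531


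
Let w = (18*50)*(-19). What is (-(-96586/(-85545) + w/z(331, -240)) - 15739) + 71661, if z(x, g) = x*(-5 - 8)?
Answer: 20583017320412/368100135 ≈ 55917.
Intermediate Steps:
z(x, g) = -13*x (z(x, g) = x*(-13) = -13*x)
w = -17100 (w = 900*(-19) = -17100)
(-(-96586/(-85545) + w/z(331, -240)) - 15739) + 71661 = (-(-96586/(-85545) - 17100/((-13*331))) - 15739) + 71661 = (-(-96586*(-1/85545) - 17100/(-4303)) - 15739) + 71661 = (-(96586/85545 - 17100*(-1/4303)) - 15739) + 71661 = (-(96586/85545 + 17100/4303) - 15739) + 71661 = (-1*1878429058/368100135 - 15739) + 71661 = (-1878429058/368100135 - 15739) + 71661 = -5795406453823/368100135 + 71661 = 20583017320412/368100135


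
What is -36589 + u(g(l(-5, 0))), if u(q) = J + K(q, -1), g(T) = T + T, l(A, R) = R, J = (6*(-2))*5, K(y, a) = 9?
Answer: -36640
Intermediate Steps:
J = -60 (J = -12*5 = -60)
g(T) = 2*T
u(q) = -51 (u(q) = -60 + 9 = -51)
-36589 + u(g(l(-5, 0))) = -36589 - 51 = -36640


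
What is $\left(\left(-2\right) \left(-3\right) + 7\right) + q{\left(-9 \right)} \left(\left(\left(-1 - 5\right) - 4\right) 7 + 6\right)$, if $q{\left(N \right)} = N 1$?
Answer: $589$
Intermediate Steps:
$q{\left(N \right)} = N$
$\left(\left(-2\right) \left(-3\right) + 7\right) + q{\left(-9 \right)} \left(\left(\left(-1 - 5\right) - 4\right) 7 + 6\right) = \left(\left(-2\right) \left(-3\right) + 7\right) - 9 \left(\left(\left(-1 - 5\right) - 4\right) 7 + 6\right) = \left(6 + 7\right) - 9 \left(\left(-6 - 4\right) 7 + 6\right) = 13 - 9 \left(\left(-10\right) 7 + 6\right) = 13 - 9 \left(-70 + 6\right) = 13 - -576 = 13 + 576 = 589$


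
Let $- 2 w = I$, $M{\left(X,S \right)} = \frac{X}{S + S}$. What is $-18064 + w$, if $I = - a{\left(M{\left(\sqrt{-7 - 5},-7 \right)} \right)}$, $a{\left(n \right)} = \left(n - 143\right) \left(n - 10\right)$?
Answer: $- \frac{1700205}{98} + \frac{153 i \sqrt{3}}{14} \approx -17349.0 + 18.929 i$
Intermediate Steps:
$M{\left(X,S \right)} = \frac{X}{2 S}$
$a{\left(n \right)} = \left(-143 + n\right) \left(-10 + n\right)$
$I = - \frac{70067}{49} - \frac{153 i \sqrt{3}}{7}$ ($I = - (1430 + \left(\frac{\sqrt{-7 - 5}}{2 \left(-7\right)}\right)^{2} - 153 \frac{\sqrt{-7 - 5}}{2 \left(-7\right)}) = - (1430 + \left(\frac{1}{2} \sqrt{-12} \left(- \frac{1}{7}\right)\right)^{2} - 153 \cdot \frac{1}{2} \sqrt{-12} \left(- \frac{1}{7}\right)) = - (1430 + \left(\frac{1}{2} \cdot 2 i \sqrt{3} \left(- \frac{1}{7}\right)\right)^{2} - 153 \cdot \frac{1}{2} \cdot 2 i \sqrt{3} \left(- \frac{1}{7}\right)) = - (1430 + \left(- \frac{i \sqrt{3}}{7}\right)^{2} - 153 \left(- \frac{i \sqrt{3}}{7}\right)) = - (1430 - \frac{3}{49} + \frac{153 i \sqrt{3}}{7}) = - (\frac{70067}{49} + \frac{153 i \sqrt{3}}{7}) = - \frac{70067}{49} - \frac{153 i \sqrt{3}}{7} \approx -1429.9 - 37.858 i$)
$w = \frac{70067}{98} + \frac{153 i \sqrt{3}}{14}$ ($w = - \frac{- \frac{70067}{49} - \frac{153 i \sqrt{3}}{7}}{2} = \frac{70067}{98} + \frac{153 i \sqrt{3}}{14} \approx 714.97 + 18.929 i$)
$-18064 + w = -18064 + \left(\frac{70067}{98} + \frac{153 i \sqrt{3}}{14}\right) = - \frac{1700205}{98} + \frac{153 i \sqrt{3}}{14}$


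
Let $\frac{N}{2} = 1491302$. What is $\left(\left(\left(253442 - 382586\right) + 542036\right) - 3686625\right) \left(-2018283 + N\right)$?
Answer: $-3156929480293$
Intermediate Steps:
$N = 2982604$ ($N = 2 \cdot 1491302 = 2982604$)
$\left(\left(\left(253442 - 382586\right) + 542036\right) - 3686625\right) \left(-2018283 + N\right) = \left(\left(\left(253442 - 382586\right) + 542036\right) - 3686625\right) \left(-2018283 + 2982604\right) = \left(\left(-129144 + 542036\right) - 3686625\right) 964321 = \left(412892 - 3686625\right) 964321 = \left(-3273733\right) 964321 = -3156929480293$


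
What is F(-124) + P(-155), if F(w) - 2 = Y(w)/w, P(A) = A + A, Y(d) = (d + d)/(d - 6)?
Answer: -20021/65 ≈ -308.02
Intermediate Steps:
Y(d) = 2*d/(-6 + d) (Y(d) = (2*d)/(-6 + d) = 2*d/(-6 + d))
P(A) = 2*A
F(w) = 2 + 2/(-6 + w) (F(w) = 2 + (2*w/(-6 + w))/w = 2 + 2/(-6 + w))
F(-124) + P(-155) = 2*(-5 - 124)/(-6 - 124) + 2*(-155) = 2*(-129)/(-130) - 310 = 2*(-1/130)*(-129) - 310 = 129/65 - 310 = -20021/65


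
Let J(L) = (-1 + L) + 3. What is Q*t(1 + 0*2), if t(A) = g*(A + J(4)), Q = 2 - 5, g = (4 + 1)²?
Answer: -525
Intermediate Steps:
g = 25 (g = 5² = 25)
J(L) = 2 + L
Q = -3
t(A) = 150 + 25*A (t(A) = 25*(A + (2 + 4)) = 25*(A + 6) = 25*(6 + A) = 150 + 25*A)
Q*t(1 + 0*2) = -3*(150 + 25*(1 + 0*2)) = -3*(150 + 25*(1 + 0)) = -3*(150 + 25*1) = -3*(150 + 25) = -3*175 = -525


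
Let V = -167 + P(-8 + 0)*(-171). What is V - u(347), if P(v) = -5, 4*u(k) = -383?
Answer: 3135/4 ≈ 783.75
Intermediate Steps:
u(k) = -383/4 (u(k) = (¼)*(-383) = -383/4)
V = 688 (V = -167 - 5*(-171) = -167 + 855 = 688)
V - u(347) = 688 - 1*(-383/4) = 688 + 383/4 = 3135/4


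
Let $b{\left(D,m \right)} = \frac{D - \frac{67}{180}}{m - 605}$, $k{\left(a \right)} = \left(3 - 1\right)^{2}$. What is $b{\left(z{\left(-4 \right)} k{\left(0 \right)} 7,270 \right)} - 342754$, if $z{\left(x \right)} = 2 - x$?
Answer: $- \frac{20668096373}{60300} \approx -3.4275 \cdot 10^{5}$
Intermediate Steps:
$k{\left(a \right)} = 4$ ($k{\left(a \right)} = 2^{2} = 4$)
$b{\left(D,m \right)} = \frac{- \frac{67}{180} + D}{-605 + m}$ ($b{\left(D,m \right)} = \frac{D - \frac{67}{180}}{-605 + m} = \frac{- \frac{67}{180} + D}{-605 + m}$)
$b{\left(z{\left(-4 \right)} k{\left(0 \right)} 7,270 \right)} - 342754 = \frac{- \frac{67}{180} + \left(2 - -4\right) 4 \cdot 7}{-605 + 270} - 342754 = \frac{- \frac{67}{180} + \left(2 + 4\right) 4 \cdot 7}{-335} - 342754 = - \frac{- \frac{67}{180} + 6 \cdot 4 \cdot 7}{335} - 342754 = - \frac{- \frac{67}{180} + 24 \cdot 7}{335} - 342754 = - \frac{- \frac{67}{180} + 168}{335} - 342754 = \left(- \frac{1}{335}\right) \frac{30173}{180} - 342754 = - \frac{30173}{60300} - 342754 = - \frac{20668096373}{60300}$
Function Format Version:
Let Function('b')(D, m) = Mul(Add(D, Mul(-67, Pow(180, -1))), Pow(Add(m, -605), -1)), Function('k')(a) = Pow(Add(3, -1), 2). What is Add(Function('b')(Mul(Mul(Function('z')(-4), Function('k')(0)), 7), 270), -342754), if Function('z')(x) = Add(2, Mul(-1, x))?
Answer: Rational(-20668096373, 60300) ≈ -3.4275e+5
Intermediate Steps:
Function('k')(a) = 4 (Function('k')(a) = Pow(2, 2) = 4)
Function('b')(D, m) = Mul(Pow(Add(-605, m), -1), Add(Rational(-67, 180), D)) (Function('b')(D, m) = Mul(Add(D, Mul(-67, Rational(1, 180))), Pow(Add(-605, m), -1)) = Mul(Add(D, Rational(-67, 180)), Pow(Add(-605, m), -1)) = Mul(Add(Rational(-67, 180), D), Pow(Add(-605, m), -1)) = Mul(Pow(Add(-605, m), -1), Add(Rational(-67, 180), D)))
Add(Function('b')(Mul(Mul(Function('z')(-4), Function('k')(0)), 7), 270), -342754) = Add(Mul(Pow(Add(-605, 270), -1), Add(Rational(-67, 180), Mul(Mul(Add(2, Mul(-1, -4)), 4), 7))), -342754) = Add(Mul(Pow(-335, -1), Add(Rational(-67, 180), Mul(Mul(Add(2, 4), 4), 7))), -342754) = Add(Mul(Rational(-1, 335), Add(Rational(-67, 180), Mul(Mul(6, 4), 7))), -342754) = Add(Mul(Rational(-1, 335), Add(Rational(-67, 180), Mul(24, 7))), -342754) = Add(Mul(Rational(-1, 335), Add(Rational(-67, 180), 168)), -342754) = Add(Mul(Rational(-1, 335), Rational(30173, 180)), -342754) = Add(Rational(-30173, 60300), -342754) = Rational(-20668096373, 60300)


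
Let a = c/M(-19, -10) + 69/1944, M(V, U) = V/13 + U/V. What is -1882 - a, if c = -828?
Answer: -138081499/49896 ≈ -2767.4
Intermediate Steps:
M(V, U) = V/13 + U/V (M(V, U) = V*(1/13) + U/V = V/13 + U/V)
a = 44177227/49896 (a = -828/((1/13)*(-19) - 10/(-19)) + 69/1944 = -828/(-19/13 - 10*(-1/19)) + 69*(1/1944) = -828/(-19/13 + 10/19) + 23/648 = -828/(-231/247) + 23/648 = -828*(-247/231) + 23/648 = 68172/77 + 23/648 = 44177227/49896 ≈ 885.39)
-1882 - a = -1882 - 1*44177227/49896 = -1882 - 44177227/49896 = -138081499/49896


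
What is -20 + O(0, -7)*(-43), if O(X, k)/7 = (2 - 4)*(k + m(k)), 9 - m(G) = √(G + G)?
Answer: 1184 - 602*I*√14 ≈ 1184.0 - 2252.5*I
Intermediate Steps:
m(G) = 9 - √2*√G (m(G) = 9 - √(G + G) = 9 - √(2*G) = 9 - √2*√G)
O(X, k) = -126 - 14*k + 14*√2*√k (O(X, k) = 7*((2 - 4)*(k + (9 - √2*√k))) = 7*(-2*(9 + k - √2*√k)) = 7*(-18 - 2*k + 2*√2*√k) = -126 - 14*k + 14*√2*√k)
-20 + O(0, -7)*(-43) = -20 + (-126 - 14*(-7) + 14*√2*√(-7))*(-43) = -20 + (-126 + 98 + 14*√2*(I*√7))*(-43) = -20 + (-126 + 98 + 14*I*√14)*(-43) = -20 + (-28 + 14*I*√14)*(-43) = -20 + (1204 - 602*I*√14) = 1184 - 602*I*√14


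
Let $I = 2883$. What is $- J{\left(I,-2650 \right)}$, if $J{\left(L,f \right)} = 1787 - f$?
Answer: $-4437$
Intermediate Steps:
$- J{\left(I,-2650 \right)} = - (1787 - -2650) = - (1787 + 2650) = \left(-1\right) 4437 = -4437$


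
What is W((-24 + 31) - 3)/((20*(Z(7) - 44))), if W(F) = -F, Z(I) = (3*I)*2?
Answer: ⅒ ≈ 0.10000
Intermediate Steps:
Z(I) = 6*I
W((-24 + 31) - 3)/((20*(Z(7) - 44))) = (-((-24 + 31) - 3))/((20*(6*7 - 44))) = (-(7 - 3))/((20*(42 - 44))) = (-1*4)/((20*(-2))) = -4/(-40) = -4*(-1/40) = ⅒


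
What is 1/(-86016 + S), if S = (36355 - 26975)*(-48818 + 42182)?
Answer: -1/62331696 ≈ -1.6043e-8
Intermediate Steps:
S = -62245680 (S = 9380*(-6636) = -62245680)
1/(-86016 + S) = 1/(-86016 - 62245680) = 1/(-62331696) = -1/62331696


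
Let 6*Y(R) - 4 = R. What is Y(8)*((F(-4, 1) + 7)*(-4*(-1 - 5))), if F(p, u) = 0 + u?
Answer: 384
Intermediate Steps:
F(p, u) = u
Y(R) = ⅔ + R/6
Y(8)*((F(-4, 1) + 7)*(-4*(-1 - 5))) = (⅔ + (⅙)*8)*((1 + 7)*(-4*(-1 - 5))) = (⅔ + 4/3)*(8*(-4*(-6))) = 2*(8*24) = 2*192 = 384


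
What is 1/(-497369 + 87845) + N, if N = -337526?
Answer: -138224997625/409524 ≈ -3.3753e+5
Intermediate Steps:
1/(-497369 + 87845) + N = 1/(-497369 + 87845) - 337526 = 1/(-409524) - 337526 = -1/409524 - 337526 = -138224997625/409524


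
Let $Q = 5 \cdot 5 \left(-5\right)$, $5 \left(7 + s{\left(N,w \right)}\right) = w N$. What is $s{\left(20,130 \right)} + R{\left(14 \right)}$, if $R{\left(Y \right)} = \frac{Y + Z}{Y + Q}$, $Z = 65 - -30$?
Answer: $\frac{56834}{111} \approx 512.02$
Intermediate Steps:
$Z = 95$ ($Z = 65 + 30 = 95$)
$s{\left(N,w \right)} = -7 + \frac{N w}{5}$ ($s{\left(N,w \right)} = -7 + \frac{w N}{5} = -7 + \frac{N w}{5}$)
$Q = -125$ ($Q = 25 \left(-5\right) = -125$)
$R{\left(Y \right)} = \frac{95 + Y}{-125 + Y}$ ($R{\left(Y \right)} = \frac{Y + 95}{Y - 125} = \frac{95 + Y}{-125 + Y}$)
$s{\left(20,130 \right)} + R{\left(14 \right)} = \left(-7 + \frac{1}{5} \cdot 20 \cdot 130\right) + \frac{95 + 14}{-125 + 14} = \left(-7 + 520\right) + \frac{1}{-111} \cdot 109 = 513 - \frac{109}{111} = \frac{56834}{111}$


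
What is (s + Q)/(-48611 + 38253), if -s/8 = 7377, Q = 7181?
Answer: 51835/10358 ≈ 5.0043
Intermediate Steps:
s = -59016 (s = -8*7377 = -59016)
(s + Q)/(-48611 + 38253) = (-59016 + 7181)/(-48611 + 38253) = -51835/(-10358) = -51835*(-1/10358) = 51835/10358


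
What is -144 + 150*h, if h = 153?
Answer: 22806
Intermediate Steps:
-144 + 150*h = -144 + 150*153 = -144 + 22950 = 22806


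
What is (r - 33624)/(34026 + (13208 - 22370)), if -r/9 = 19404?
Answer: -17355/2072 ≈ -8.3760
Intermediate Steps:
r = -174636 (r = -9*19404 = -174636)
(r - 33624)/(34026 + (13208 - 22370)) = (-174636 - 33624)/(34026 + (13208 - 22370)) = -208260/(34026 - 9162) = -208260/24864 = -208260*1/24864 = -17355/2072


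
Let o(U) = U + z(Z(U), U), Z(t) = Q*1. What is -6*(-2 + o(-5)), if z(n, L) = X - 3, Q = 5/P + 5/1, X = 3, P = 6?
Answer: 42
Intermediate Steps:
Q = 35/6 (Q = 5/6 + 5/1 = 5*(⅙) + 5*1 = ⅚ + 5 = 35/6 ≈ 5.8333)
Z(t) = 35/6 (Z(t) = (35/6)*1 = 35/6)
z(n, L) = 0 (z(n, L) = 3 - 3 = 0)
o(U) = U (o(U) = U + 0 = U)
-6*(-2 + o(-5)) = -6*(-2 - 5) = -6*(-7) = 42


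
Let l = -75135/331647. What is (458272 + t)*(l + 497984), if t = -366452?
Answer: 5054838662261220/110549 ≈ 4.5725e+10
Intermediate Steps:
l = -25045/110549 (l = -75135*1/331647 = -25045/110549 ≈ -0.22655)
(458272 + t)*(l + 497984) = (458272 - 366452)*(-25045/110549 + 497984) = 91820*(55051608171/110549) = 5054838662261220/110549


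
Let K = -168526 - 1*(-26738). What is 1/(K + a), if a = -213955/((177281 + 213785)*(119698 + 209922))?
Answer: -25780634984/3655384673154183 ≈ -7.0528e-6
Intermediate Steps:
K = -141788 (K = -168526 + 26738 = -141788)
a = -42791/25780634984 (a = -213955/(391066*329620) = -213955/128903174920 = -1*42791/25780634984 = -42791/25780634984 ≈ -1.6598e-6)
1/(K + a) = 1/(-141788 - 42791/25780634984) = 1/(-3655384673154183/25780634984) = -25780634984/3655384673154183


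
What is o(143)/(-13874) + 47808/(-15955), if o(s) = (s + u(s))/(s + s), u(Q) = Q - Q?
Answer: -1326592339/442719340 ≈ -2.9965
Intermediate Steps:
u(Q) = 0
o(s) = ½ (o(s) = (s + 0)/(s + s) = s/((2*s)) = s*(1/(2*s)) = ½)
o(143)/(-13874) + 47808/(-15955) = (½)/(-13874) + 47808/(-15955) = (½)*(-1/13874) + 47808*(-1/15955) = -1/27748 - 47808/15955 = -1326592339/442719340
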